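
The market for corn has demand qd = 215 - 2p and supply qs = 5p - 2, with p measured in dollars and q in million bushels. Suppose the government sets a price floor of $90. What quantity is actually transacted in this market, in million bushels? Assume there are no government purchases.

Setting quantity demanded equal to quantity supplied, 215 - 2p = 5p - 2, gives p* = 31 and q* = 153.
Since 90 > 31, the floor is binding.
At p = 90: qd = 215 - 2·90 = 35 and qs = 5·90 - 2 = 448.
The quantity actually transacted is the short side, demand: 35.

35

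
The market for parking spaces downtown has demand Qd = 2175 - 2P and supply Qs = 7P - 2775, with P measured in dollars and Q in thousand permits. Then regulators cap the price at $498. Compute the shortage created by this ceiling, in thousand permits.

Without the control the market clears where 2175 - 2P = 7P - 2775, i.e. P* = 550 and Q* = 1075.
Since 498 < 550, the ceiling is binding.
At P = 498: Qd = 2175 - 2·498 = 1179 and Qs = 7·498 - 2775 = 711.
Shortage = Qd - Qs = 1179 - 711 = 468.

468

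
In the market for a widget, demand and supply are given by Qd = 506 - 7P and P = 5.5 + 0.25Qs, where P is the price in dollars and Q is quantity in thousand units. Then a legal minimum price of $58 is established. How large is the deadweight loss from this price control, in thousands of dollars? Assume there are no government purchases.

Rearranging supply gives Qs = 4P - 22. Setting quantity demanded equal to quantity supplied, 506 - 7P = 4P - 22, gives P* = 48 and Q* = 170.
Since 58 > 48, the floor is binding.
At P = 58: Qd = 506 - 7·58 = 100 and Qs = 4·58 - 22 = 210.
Quantity traded falls to 100. At Q = 100 the demand price is (506 - 100)/7 = 58 and the supply price is (22 + 100)/4 = 30.5.
Deadweight loss = ½ · (58 - 30.5) · (170 - 100) = ½ · 27.5 · 70 = 962.5.

962.5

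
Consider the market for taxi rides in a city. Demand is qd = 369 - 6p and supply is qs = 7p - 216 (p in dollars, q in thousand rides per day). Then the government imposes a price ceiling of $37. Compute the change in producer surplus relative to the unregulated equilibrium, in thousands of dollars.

Setting quantity demanded equal to quantity supplied, 369 - 6p = 7p - 216, gives p* = 45 and q* = 99.
Since 37 < 45, the ceiling is binding.
At p = 37: qd = 369 - 6·37 = 147 and qs = 7·37 - 216 = 43.
Producer surplus without the control is ½ · (45 - 216/7) · 99 = 9801/14.
With the ceiling, producers sell 43 units at 37, so PS = ½ · (37 - 216/7) · 43 = 1849/14.
Change in producer surplus = 1849/14 - 9801/14 = -568.

-568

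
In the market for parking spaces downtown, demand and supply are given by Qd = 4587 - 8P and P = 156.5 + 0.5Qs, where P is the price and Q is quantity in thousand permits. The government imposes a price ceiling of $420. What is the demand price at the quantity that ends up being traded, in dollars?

Rearranging supply gives Qs = 2P - 313. Without the control the market clears where 4587 - 8P = 2P - 313, i.e. P* = 490 and Q* = 667.
Since 420 < 490, the ceiling is binding.
At P = 420: Qd = 4587 - 8·420 = 1227 and Qs = 2·420 - 313 = 527.
Only 527 units reach the market. On the demand curve, the marginal buyer's willingness to pay at Q = 527 is (4587 - 527)/8 = 507.5.

507.5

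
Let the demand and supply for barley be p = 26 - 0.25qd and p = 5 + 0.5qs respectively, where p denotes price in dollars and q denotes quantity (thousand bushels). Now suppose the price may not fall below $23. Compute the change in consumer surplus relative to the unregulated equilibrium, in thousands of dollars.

-80

Rearranging demand gives qd = 104 - 4p; rearranging supply gives qs = 2p - 10. Equilibrium: 104 - 4p = 2p - 10, so 114 = 6p and p* = 19, q* = 28.
Because the floor (23) lies above the market-clearing price, it is binding.
At p = 23: qd = 104 - 4·23 = 12 and qs = 2·23 - 10 = 36.
Consumer surplus without the control is ½ · (26 - 19) · 28 = 98.
With the floor, consumers buy 12 units at 23, so CS = ½ · (26 - 23) · 12 = 18.
Change in consumer surplus = 18 - 98 = -80.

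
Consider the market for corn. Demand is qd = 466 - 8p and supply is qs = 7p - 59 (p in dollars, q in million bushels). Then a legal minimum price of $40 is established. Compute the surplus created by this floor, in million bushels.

Without the control the market clears where 466 - 8p = 7p - 59, i.e. p* = 35 and q* = 186.
Because the floor (40) lies above the market-clearing price, it is binding.
At p = 40: qd = 466 - 8·40 = 146 and qs = 7·40 - 59 = 221.
Surplus = qs - qd = 221 - 146 = 75.

75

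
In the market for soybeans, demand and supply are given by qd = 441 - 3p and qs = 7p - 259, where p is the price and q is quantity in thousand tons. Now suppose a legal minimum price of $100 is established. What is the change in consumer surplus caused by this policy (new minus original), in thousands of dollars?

-5580

In a free market, 441 - 3p = 7p - 259 gives the equilibrium p* = 70, q* = 231.
Because the floor (100) lies above the market-clearing price, it is binding.
At p = 100: qd = 441 - 3·100 = 141 and qs = 7·100 - 259 = 441.
Consumer surplus without the control is ½ · (147 - 70) · 231 = 8893.5.
With the floor, consumers buy 141 units at 100, so CS = ½ · (147 - 100) · 141 = 3313.5.
Change in consumer surplus = 3313.5 - 8893.5 = -5580.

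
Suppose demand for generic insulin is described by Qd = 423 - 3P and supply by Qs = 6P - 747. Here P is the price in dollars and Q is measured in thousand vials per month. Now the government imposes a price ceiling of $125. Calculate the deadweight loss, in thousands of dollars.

225

In a free market, 423 - 3P = 6P - 747 gives the equilibrium P* = 130, Q* = 33.
Because the ceiling (125) lies below the market-clearing price, it is binding.
At P = 125: Qd = 423 - 3·125 = 48 and Qs = 6·125 - 747 = 3.
Quantity traded falls to 3. At Q = 3 the demand price is (423 - 3)/3 = 140 and the supply price is (747 + 3)/6 = 125.
Deadweight loss = ½ · (140 - 125) · (33 - 3) = ½ · 15 · 30 = 225.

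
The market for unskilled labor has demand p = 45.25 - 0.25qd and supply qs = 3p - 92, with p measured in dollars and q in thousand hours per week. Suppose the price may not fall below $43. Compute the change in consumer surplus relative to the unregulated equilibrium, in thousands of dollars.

-68

Rearranging demand gives qd = 181 - 4p. Setting quantity demanded equal to quantity supplied, 181 - 4p = 3p - 92, gives p* = 39 and q* = 25.
The floor of 43 is above the equilibrium price 39, so it binds.
At p = 43: qd = 181 - 4·43 = 9 and qs = 3·43 - 92 = 37.
Consumer surplus without the control is ½ · (45.25 - 39) · 25 = 78.125.
With the floor, consumers buy 9 units at 43, so CS = ½ · (45.25 - 43) · 9 = 10.125.
Change in consumer surplus = 10.125 - 78.125 = -68.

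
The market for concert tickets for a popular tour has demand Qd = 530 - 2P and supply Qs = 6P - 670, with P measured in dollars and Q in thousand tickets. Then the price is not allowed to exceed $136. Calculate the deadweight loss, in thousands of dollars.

2352

Equilibrium: 530 - 2P = 6P - 670, so 1200 = 8P and P* = 150, Q* = 230.
Since 136 < 150, the ceiling is binding.
At P = 136: Qd = 530 - 2·136 = 258 and Qs = 6·136 - 670 = 146.
Quantity traded falls to 146. At Q = 146 the demand price is (530 - 146)/2 = 192 and the supply price is (670 + 146)/6 = 136.
Deadweight loss = ½ · (192 - 136) · (230 - 146) = ½ · 56 · 84 = 2352.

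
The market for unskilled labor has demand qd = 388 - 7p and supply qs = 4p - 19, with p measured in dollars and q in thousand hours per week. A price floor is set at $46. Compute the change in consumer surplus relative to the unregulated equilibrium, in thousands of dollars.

Equilibrium: 388 - 7p = 4p - 19, so 407 = 11p and p* = 37, q* = 129.
Because the floor (46) lies above the market-clearing price, it is binding.
At p = 46: qd = 388 - 7·46 = 66 and qs = 4·46 - 19 = 165.
Consumer surplus without the control is ½ · (388/7 - 37) · 129 = 16641/14.
With the floor, consumers buy 66 units at 46, so CS = ½ · (388/7 - 46) · 66 = 2178/7.
Change in consumer surplus = 2178/7 - 16641/14 = -877.5.

-877.5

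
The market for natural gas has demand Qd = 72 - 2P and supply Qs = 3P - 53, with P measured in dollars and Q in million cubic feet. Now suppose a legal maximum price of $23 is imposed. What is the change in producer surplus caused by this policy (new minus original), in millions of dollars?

-38

Setting quantity demanded equal to quantity supplied, 72 - 2P = 3P - 53, gives P* = 25 and Q* = 22.
The ceiling of 23 is below the equilibrium price 25, so it binds.
At P = 23: Qd = 72 - 2·23 = 26 and Qs = 3·23 - 53 = 16.
Producer surplus without the control is ½ · (25 - 53/3) · 22 = 242/3.
With the ceiling, producers sell 16 units at 23, so PS = ½ · (23 - 53/3) · 16 = 128/3.
Change in producer surplus = 128/3 - 242/3 = -38.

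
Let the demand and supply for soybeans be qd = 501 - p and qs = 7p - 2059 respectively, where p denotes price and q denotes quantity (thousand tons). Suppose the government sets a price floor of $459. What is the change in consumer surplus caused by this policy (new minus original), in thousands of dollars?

Setting quantity demanded equal to quantity supplied, 501 - p = 7p - 2059, gives p* = 320 and q* = 181.
The floor of 459 is above the equilibrium price 320, so it binds.
At p = 459: qd = 501 - 459 = 42 and qs = 7·459 - 2059 = 1154.
Consumer surplus without the control is ½ · (501 - 320) · 181 = 16380.5.
With the floor, consumers buy 42 units at 459, so CS = ½ · (501 - 459) · 42 = 882.
Change in consumer surplus = 882 - 16380.5 = -15498.5.

-15498.5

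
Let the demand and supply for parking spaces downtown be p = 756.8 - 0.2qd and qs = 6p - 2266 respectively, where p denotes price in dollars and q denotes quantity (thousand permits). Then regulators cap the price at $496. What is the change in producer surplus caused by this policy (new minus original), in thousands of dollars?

-47088

Rearranging demand gives qd = 3784 - 5p. Equilibrium: 3784 - 5p = 6p - 2266, so 6050 = 11p and p* = 550, q* = 1034.
Since 496 < 550, the ceiling is binding.
At p = 496: qd = 3784 - 5·496 = 1304 and qs = 6·496 - 2266 = 710.
Producer surplus without the control is ½ · (550 - 1133/3) · 1034 = 267289/3.
With the ceiling, producers sell 710 units at 496, so PS = ½ · (496 - 1133/3) · 710 = 126025/3.
Change in producer surplus = 126025/3 - 267289/3 = -47088.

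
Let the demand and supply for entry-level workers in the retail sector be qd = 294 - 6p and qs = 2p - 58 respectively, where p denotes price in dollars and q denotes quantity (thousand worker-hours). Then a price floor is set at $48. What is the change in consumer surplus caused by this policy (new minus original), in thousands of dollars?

-72

Equilibrium: 294 - 6p = 2p - 58, so 352 = 8p and p* = 44, q* = 30.
The floor of 48 is above the equilibrium price 44, so it binds.
At p = 48: qd = 294 - 6·48 = 6 and qs = 2·48 - 58 = 38.
Consumer surplus without the control is ½ · (49 - 44) · 30 = 75.
With the floor, consumers buy 6 units at 48, so CS = ½ · (49 - 48) · 6 = 3.
Change in consumer surplus = 3 - 75 = -72.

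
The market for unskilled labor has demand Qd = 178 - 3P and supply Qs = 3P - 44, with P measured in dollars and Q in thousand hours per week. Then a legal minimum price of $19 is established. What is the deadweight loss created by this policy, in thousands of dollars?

0

Equilibrium: 178 - 3P = 3P - 44, so 222 = 6P and P* = 37, Q* = 67.
Since 19 is below P* = 37, the floor does not bind and the free-market outcome prevails.
Since the control does not bind, no trades are prevented and deadweight loss is zero.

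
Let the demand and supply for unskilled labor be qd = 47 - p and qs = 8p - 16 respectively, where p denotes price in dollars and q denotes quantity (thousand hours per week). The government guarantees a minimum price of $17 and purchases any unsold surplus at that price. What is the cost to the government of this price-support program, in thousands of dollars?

1530

In a free market, 47 - p = 8p - 16 gives the equilibrium p* = 7, q* = 40.
Because the floor (17) lies above the market-clearing price, it is binding.
At p = 17: qd = 47 - 17 = 30 and qs = 8·17 - 16 = 120.
Surplus = qs - qd = 90.
Government expenditure = surplus × support price = 90 × 17 = 1530.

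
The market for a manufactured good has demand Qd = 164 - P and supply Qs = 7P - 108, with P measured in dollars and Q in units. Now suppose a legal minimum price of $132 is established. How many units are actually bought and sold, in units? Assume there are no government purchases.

32

Setting quantity demanded equal to quantity supplied, 164 - P = 7P - 108, gives P* = 34 and Q* = 130.
The floor of 132 is above the equilibrium price 34, so it binds.
At P = 132: Qd = 164 - 132 = 32 and Qs = 7·132 - 108 = 816.
The quantity actually transacted is the short side, demand: 32.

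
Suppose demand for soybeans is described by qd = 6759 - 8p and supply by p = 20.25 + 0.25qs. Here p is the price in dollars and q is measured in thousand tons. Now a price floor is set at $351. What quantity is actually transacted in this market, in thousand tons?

2199

Rearranging supply gives qs = 4p - 81. In a free market, 6759 - 8p = 4p - 81 gives the equilibrium p* = 570, q* = 2199.
Since 351 is below p* = 570, the floor does not bind and the free-market outcome prevails.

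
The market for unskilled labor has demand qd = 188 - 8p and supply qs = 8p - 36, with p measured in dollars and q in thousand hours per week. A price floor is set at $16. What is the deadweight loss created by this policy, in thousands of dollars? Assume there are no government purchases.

In a free market, 188 - 8p = 8p - 36 gives the equilibrium p* = 14, q* = 76.
Because the floor (16) lies above the market-clearing price, it is binding.
At p = 16: qd = 188 - 8·16 = 60 and qs = 8·16 - 36 = 92.
Quantity traded falls to 60. At q = 60 the demand price is (188 - 60)/8 = 16 and the supply price is (36 + 60)/8 = 12.
Deadweight loss = ½ · (16 - 12) · (76 - 60) = ½ · 4 · 16 = 32.

32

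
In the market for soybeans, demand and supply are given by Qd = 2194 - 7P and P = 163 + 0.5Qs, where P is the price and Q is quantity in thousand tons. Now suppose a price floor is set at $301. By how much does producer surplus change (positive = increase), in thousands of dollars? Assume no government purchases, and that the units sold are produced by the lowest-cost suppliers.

Rearranging supply gives Qs = 2P - 326. Setting quantity demanded equal to quantity supplied, 2194 - 7P = 2P - 326, gives P* = 280 and Q* = 234.
Because the floor (301) lies above the market-clearing price, it is binding.
At P = 301: Qd = 2194 - 7·301 = 87 and Qs = 2·301 - 326 = 276.
Producer surplus without the control is ½ · (280 - 163) · 234 = 13689.
With the floor, 87 units are sold at 301. The supply price at Q = 87 is 206.5, so PS = ½ · [(301 - 163) + (301 - 206.5)] · 87 = 10113.75.
Change in producer surplus = 10113.75 - 13689 = -3575.25.

-3575.25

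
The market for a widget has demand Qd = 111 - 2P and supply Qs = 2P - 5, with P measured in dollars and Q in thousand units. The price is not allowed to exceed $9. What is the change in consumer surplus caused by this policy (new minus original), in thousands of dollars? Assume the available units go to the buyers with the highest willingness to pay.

-140

In a free market, 111 - 2P = 2P - 5 gives the equilibrium P* = 29, Q* = 53.
The ceiling of 9 is below the equilibrium price 29, so it binds.
At P = 9: Qd = 111 - 2·9 = 93 and Qs = 2·9 - 5 = 13.
Consumer surplus without the control is ½ · (55.5 - 29) · 53 = 702.25.
With the ceiling, 13 units are sold at 9 (assume they go to the highest-value buyers). The demand price at Q = 13 is 49, so CS = ½ · [(55.5 - 9) + (49 - 9)] · 13 = 562.25.
Change in consumer surplus = 562.25 - 702.25 = -140.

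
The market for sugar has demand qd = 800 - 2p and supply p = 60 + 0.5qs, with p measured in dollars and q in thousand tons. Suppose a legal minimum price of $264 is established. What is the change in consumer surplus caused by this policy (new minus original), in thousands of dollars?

-10404

Rearranging supply gives qs = 2p - 120. In a free market, 800 - 2p = 2p - 120 gives the equilibrium p* = 230, q* = 340.
Since 264 > 230, the floor is binding.
At p = 264: qd = 800 - 2·264 = 272 and qs = 2·264 - 120 = 408.
Consumer surplus without the control is ½ · (400 - 230) · 340 = 28900.
With the floor, consumers buy 272 units at 264, so CS = ½ · (400 - 264) · 272 = 18496.
Change in consumer surplus = 18496 - 28900 = -10404.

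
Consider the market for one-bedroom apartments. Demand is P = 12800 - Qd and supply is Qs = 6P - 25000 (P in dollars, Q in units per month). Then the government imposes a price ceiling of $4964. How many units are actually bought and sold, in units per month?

4784

Rearranging demand gives Qd = 12800 - P. Setting quantity demanded equal to quantity supplied, 12800 - P = 6P - 25000, gives P* = 5400 and Q* = 7400.
Since 4964 < 5400, the ceiling is binding.
At P = 4964: Qd = 12800 - 4964 = 7836 and Qs = 6·4964 - 25000 = 4784.
The quantity actually transacted is the short side, supply: 4784.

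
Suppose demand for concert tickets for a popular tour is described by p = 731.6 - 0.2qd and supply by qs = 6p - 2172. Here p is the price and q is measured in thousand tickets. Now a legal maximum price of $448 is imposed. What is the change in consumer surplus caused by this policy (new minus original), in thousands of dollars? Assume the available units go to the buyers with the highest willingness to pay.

Rearranging demand gives qd = 3658 - 5p. Equilibrium: 3658 - 5p = 6p - 2172, so 5830 = 11p and p* = 530, q* = 1008.
Because the ceiling (448) lies below the market-clearing price, it is binding.
At p = 448: qd = 3658 - 5·448 = 1418 and qs = 6·448 - 2172 = 516.
Consumer surplus without the control is ½ · (731.6 - 530) · 1008 = 101606.4.
With the ceiling, 516 units are sold at 448 (assume they go to the highest-value buyers). The demand price at q = 516 is 628.4, so CS = ½ · [(731.6 - 448) + (628.4 - 448)] · 516 = 119712.
Change in consumer surplus = 119712 - 101606.4 = 18105.6.

18105.6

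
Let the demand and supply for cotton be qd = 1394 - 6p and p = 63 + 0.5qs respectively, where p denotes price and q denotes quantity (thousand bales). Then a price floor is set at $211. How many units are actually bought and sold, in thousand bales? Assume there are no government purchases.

Rearranging supply gives qs = 2p - 126. Equilibrium: 1394 - 6p = 2p - 126, so 1520 = 8p and p* = 190, q* = 254.
The floor of 211 is above the equilibrium price 190, so it binds.
At p = 211: qd = 1394 - 6·211 = 128 and qs = 2·211 - 126 = 296.
The quantity actually transacted is the short side, demand: 128.

128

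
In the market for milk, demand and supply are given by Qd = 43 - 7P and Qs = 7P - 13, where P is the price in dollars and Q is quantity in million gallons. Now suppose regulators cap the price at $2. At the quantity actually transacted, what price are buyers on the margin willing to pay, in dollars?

Without the control the market clears where 43 - 7P = 7P - 13, i.e. P* = 4 and Q* = 15.
Since 2 < 4, the ceiling is binding.
At P = 2: Qd = 43 - 7·2 = 29 and Qs = 7·2 - 13 = 1.
Only 1 units reach the market. On the demand curve, the marginal buyer's willingness to pay at Q = 1 is (43 - 1)/7 = 6.

6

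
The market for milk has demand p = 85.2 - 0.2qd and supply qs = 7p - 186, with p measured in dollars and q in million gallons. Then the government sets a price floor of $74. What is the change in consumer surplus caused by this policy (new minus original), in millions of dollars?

-2610.5

Rearranging demand gives qd = 426 - 5p. Without the control the market clears where 426 - 5p = 7p - 186, i.e. p* = 51 and q* = 171.
The floor of 74 is above the equilibrium price 51, so it binds.
At p = 74: qd = 426 - 5·74 = 56 and qs = 7·74 - 186 = 332.
Consumer surplus without the control is ½ · (85.2 - 51) · 171 = 2924.1.
With the floor, consumers buy 56 units at 74, so CS = ½ · (85.2 - 74) · 56 = 313.6.
Change in consumer surplus = 313.6 - 2924.1 = -2610.5.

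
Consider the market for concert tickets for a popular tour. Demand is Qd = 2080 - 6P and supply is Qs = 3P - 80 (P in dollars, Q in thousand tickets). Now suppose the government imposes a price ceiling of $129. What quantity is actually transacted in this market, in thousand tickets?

307

In a free market, 2080 - 6P = 3P - 80 gives the equilibrium P* = 240, Q* = 640.
Because the ceiling (129) lies below the market-clearing price, it is binding.
At P = 129: Qd = 2080 - 6·129 = 1306 and Qs = 3·129 - 80 = 307.
The quantity actually transacted is the short side, supply: 307.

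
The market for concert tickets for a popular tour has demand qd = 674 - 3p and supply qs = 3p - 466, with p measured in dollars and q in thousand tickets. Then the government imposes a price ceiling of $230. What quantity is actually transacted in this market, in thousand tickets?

104

Equilibrium: 674 - 3p = 3p - 466, so 1140 = 6p and p* = 190, q* = 104.
The ceiling of 230 is above the equilibrium price 190, so it is not binding; the market clears at p* = 190, q* = 104.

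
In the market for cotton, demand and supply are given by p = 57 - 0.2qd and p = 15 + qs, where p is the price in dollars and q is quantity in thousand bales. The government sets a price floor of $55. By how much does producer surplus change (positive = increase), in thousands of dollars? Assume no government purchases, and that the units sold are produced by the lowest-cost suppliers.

Rearranging demand gives qd = 285 - 5p; rearranging supply gives qs = p - 15. Setting quantity demanded equal to quantity supplied, 285 - 5p = p - 15, gives p* = 50 and q* = 35.
Because the floor (55) lies above the market-clearing price, it is binding.
At p = 55: qd = 285 - 5·55 = 10 and qs = 55 - 15 = 40.
Producer surplus without the control is ½ · (50 - 15) · 35 = 612.5.
With the floor, 10 units are sold at 55. The supply price at q = 10 is 25, so PS = ½ · [(55 - 15) + (55 - 25)] · 10 = 350.
Change in producer surplus = 350 - 612.5 = -262.5.

-262.5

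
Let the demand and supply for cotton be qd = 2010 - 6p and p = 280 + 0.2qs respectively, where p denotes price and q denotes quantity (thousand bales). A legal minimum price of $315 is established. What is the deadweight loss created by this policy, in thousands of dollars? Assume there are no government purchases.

Rearranging supply gives qs = 5p - 1400. Setting quantity demanded equal to quantity supplied, 2010 - 6p = 5p - 1400, gives p* = 310 and q* = 150.
The floor of 315 is above the equilibrium price 310, so it binds.
At p = 315: qd = 2010 - 6·315 = 120 and qs = 5·315 - 1400 = 175.
Quantity traded falls to 120. At q = 120 the demand price is (2010 - 120)/6 = 315 and the supply price is (1400 + 120)/5 = 304.
Deadweight loss = ½ · (315 - 304) · (150 - 120) = ½ · 11 · 30 = 165.

165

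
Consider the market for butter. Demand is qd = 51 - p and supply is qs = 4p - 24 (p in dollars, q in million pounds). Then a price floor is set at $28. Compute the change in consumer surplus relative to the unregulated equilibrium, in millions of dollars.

-383.5

Equilibrium: 51 - p = 4p - 24, so 75 = 5p and p* = 15, q* = 36.
Since 28 > 15, the floor is binding.
At p = 28: qd = 51 - 28 = 23 and qs = 4·28 - 24 = 88.
Consumer surplus without the control is ½ · (51 - 15) · 36 = 648.
With the floor, consumers buy 23 units at 28, so CS = ½ · (51 - 28) · 23 = 264.5.
Change in consumer surplus = 264.5 - 648 = -383.5.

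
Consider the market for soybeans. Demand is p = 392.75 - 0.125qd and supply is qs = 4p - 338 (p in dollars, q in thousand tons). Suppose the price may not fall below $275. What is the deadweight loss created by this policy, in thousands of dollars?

0

Rearranging demand gives qd = 3142 - 8p. Equilibrium: 3142 - 8p = 4p - 338, so 3480 = 12p and p* = 290, q* = 822.
The floor of 275 is below the equilibrium price 290, so it is not binding; the market clears at p* = 290, q* = 822.
Since the control does not bind, no trades are prevented and deadweight loss is zero.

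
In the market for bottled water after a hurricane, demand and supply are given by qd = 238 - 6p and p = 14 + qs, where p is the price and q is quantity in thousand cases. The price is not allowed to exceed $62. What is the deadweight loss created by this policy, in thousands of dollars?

0

Rearranging supply gives qs = p - 14. In a free market, 238 - 6p = p - 14 gives the equilibrium p* = 36, q* = 22.
The ceiling of 62 is above the equilibrium price 36, so it is not binding; the market clears at p* = 36, q* = 22.
Since the control does not bind, no trades are prevented and deadweight loss is zero.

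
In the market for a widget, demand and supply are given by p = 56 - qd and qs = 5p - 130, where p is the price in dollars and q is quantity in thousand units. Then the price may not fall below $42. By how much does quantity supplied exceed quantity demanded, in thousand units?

Rearranging demand gives qd = 56 - p. In a free market, 56 - p = 5p - 130 gives the equilibrium p* = 31, q* = 25.
The floor of 42 is above the equilibrium price 31, so it binds.
At p = 42: qd = 56 - 42 = 14 and qs = 5·42 - 130 = 80.
Surplus = qs - qd = 80 - 14 = 66.

66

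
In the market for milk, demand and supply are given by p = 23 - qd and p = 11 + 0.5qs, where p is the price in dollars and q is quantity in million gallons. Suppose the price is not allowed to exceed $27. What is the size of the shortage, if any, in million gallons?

0

Rearranging demand gives qd = 23 - p; rearranging supply gives qs = 2p - 22. Equilibrium: 23 - p = 2p - 22, so 45 = 3p and p* = 15, q* = 8.
Since 27 is above p* = 15, the ceiling does not bind and the free-market outcome prevails.
Since the control does not bind, there is no shortage.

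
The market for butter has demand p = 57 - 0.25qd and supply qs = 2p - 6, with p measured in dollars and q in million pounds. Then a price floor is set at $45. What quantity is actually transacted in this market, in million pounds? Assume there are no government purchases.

48

Rearranging demand gives qd = 228 - 4p. Equilibrium: 228 - 4p = 2p - 6, so 234 = 6p and p* = 39, q* = 72.
Since 45 > 39, the floor is binding.
At p = 45: qd = 228 - 4·45 = 48 and qs = 2·45 - 6 = 84.
The quantity actually transacted is the short side, demand: 48.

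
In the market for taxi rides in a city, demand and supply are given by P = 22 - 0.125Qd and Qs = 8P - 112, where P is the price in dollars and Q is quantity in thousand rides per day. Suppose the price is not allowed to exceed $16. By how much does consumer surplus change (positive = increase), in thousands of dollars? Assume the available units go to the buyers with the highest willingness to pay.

Rearranging demand gives Qd = 176 - 8P. In a free market, 176 - 8P = 8P - 112 gives the equilibrium P* = 18, Q* = 32.
Because the ceiling (16) lies below the market-clearing price, it is binding.
At P = 16: Qd = 176 - 8·16 = 48 and Qs = 8·16 - 112 = 16.
Consumer surplus without the control is ½ · (22 - 18) · 32 = 64.
With the ceiling, 16 units are sold at 16 (assume they go to the highest-value buyers). The demand price at Q = 16 is 20, so CS = ½ · [(22 - 16) + (20 - 16)] · 16 = 80.
Change in consumer surplus = 80 - 64 = 16.

16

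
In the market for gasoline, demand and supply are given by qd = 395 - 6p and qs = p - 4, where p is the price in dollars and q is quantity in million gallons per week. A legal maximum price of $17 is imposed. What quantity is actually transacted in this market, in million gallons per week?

13

Equilibrium: 395 - 6p = p - 4, so 399 = 7p and p* = 57, q* = 53.
Since 17 < 57, the ceiling is binding.
At p = 17: qd = 395 - 6·17 = 293 and qs = 17 - 4 = 13.
The quantity actually transacted is the short side, supply: 13.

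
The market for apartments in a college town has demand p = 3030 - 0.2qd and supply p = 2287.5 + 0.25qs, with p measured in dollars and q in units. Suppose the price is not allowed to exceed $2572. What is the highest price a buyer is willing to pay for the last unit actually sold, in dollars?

2802.4

Rearranging demand gives qd = 15150 - 5p; rearranging supply gives qs = 4p - 9150. In a free market, 15150 - 5p = 4p - 9150 gives the equilibrium p* = 2700, q* = 1650.
The ceiling of 2572 is below the equilibrium price 2700, so it binds.
At p = 2572: qd = 15150 - 5·2572 = 2290 and qs = 4·2572 - 9150 = 1138.
Only 1138 units reach the market. On the demand curve, the marginal buyer's willingness to pay at q = 1138 is (15150 - 1138)/5 = 2802.4.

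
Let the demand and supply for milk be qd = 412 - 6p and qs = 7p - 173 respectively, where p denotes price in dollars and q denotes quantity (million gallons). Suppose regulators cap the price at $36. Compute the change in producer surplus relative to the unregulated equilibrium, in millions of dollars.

-994.5

In a free market, 412 - 6p = 7p - 173 gives the equilibrium p* = 45, q* = 142.
The ceiling of 36 is below the equilibrium price 45, so it binds.
At p = 36: qd = 412 - 6·36 = 196 and qs = 7·36 - 173 = 79.
Producer surplus without the control is ½ · (45 - 173/7) · 142 = 10082/7.
With the ceiling, producers sell 79 units at 36, so PS = ½ · (36 - 173/7) · 79 = 6241/14.
Change in producer surplus = 6241/14 - 10082/7 = -994.5.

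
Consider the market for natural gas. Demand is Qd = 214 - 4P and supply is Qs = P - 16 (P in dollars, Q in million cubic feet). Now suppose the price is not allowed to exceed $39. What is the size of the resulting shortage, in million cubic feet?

35

Setting quantity demanded equal to quantity supplied, 214 - 4P = P - 16, gives P* = 46 and Q* = 30.
Since 39 < 46, the ceiling is binding.
At P = 39: Qd = 214 - 4·39 = 58 and Qs = 39 - 16 = 23.
Shortage = Qd - Qs = 58 - 23 = 35.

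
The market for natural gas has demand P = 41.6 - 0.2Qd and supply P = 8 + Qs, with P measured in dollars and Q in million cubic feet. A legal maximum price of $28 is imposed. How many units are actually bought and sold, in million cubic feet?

Rearranging demand gives Qd = 208 - 5P; rearranging supply gives Qs = P - 8. Without the control the market clears where 208 - 5P = P - 8, i.e. P* = 36 and Q* = 28.
The ceiling of 28 is below the equilibrium price 36, so it binds.
At P = 28: Qd = 208 - 5·28 = 68 and Qs = 28 - 8 = 20.
The quantity actually transacted is the short side, supply: 20.

20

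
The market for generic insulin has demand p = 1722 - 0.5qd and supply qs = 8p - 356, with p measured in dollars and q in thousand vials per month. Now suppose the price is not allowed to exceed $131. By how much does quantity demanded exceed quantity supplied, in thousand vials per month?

2490

Rearranging demand gives qd = 3444 - 2p. Equilibrium: 3444 - 2p = 8p - 356, so 3800 = 10p and p* = 380, q* = 2684.
Since 131 < 380, the ceiling is binding.
At p = 131: qd = 3444 - 2·131 = 3182 and qs = 8·131 - 356 = 692.
Shortage = qd - qs = 3182 - 692 = 2490.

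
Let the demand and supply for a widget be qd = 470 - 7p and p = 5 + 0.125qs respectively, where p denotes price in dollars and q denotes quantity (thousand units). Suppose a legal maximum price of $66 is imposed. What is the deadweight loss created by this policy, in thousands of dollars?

0

Rearranging supply gives qs = 8p - 40. In a free market, 470 - 7p = 8p - 40 gives the equilibrium p* = 34, q* = 232.
The ceiling of 66 is above the equilibrium price 34, so it is not binding; the market clears at p* = 34, q* = 232.
Since the control does not bind, no trades are prevented and deadweight loss is zero.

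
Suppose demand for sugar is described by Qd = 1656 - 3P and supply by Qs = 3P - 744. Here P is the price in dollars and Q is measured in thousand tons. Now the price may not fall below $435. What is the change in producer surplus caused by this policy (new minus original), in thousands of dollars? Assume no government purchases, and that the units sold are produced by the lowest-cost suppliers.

Without the control the market clears where 1656 - 3P = 3P - 744, i.e. P* = 400 and Q* = 456.
Because the floor (435) lies above the market-clearing price, it is binding.
At P = 435: Qd = 1656 - 3·435 = 351 and Qs = 3·435 - 744 = 561.
Producer surplus without the control is ½ · (400 - 248) · 456 = 34656.
With the floor, 351 units are sold at 435. The supply price at Q = 351 is 365, so PS = ½ · [(435 - 248) + (435 - 365)] · 351 = 45103.5.
Change in producer surplus = 45103.5 - 34656 = 10447.5.

10447.5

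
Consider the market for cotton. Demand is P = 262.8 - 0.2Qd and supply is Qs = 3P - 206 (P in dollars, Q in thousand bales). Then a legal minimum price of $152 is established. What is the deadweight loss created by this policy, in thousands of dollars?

Rearranging demand gives Qd = 1314 - 5P. Setting quantity demanded equal to quantity supplied, 1314 - 5P = 3P - 206, gives P* = 190 and Q* = 364.
The floor of 152 is below the equilibrium price 190, so it is not binding; the market clears at P* = 190, Q* = 364.
Since the control does not bind, no trades are prevented and deadweight loss is zero.

0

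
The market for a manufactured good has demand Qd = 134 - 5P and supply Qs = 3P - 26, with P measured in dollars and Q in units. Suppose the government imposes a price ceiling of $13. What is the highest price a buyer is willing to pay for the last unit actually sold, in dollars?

Setting quantity demanded equal to quantity supplied, 134 - 5P = 3P - 26, gives P* = 20 and Q* = 34.
Since 13 < 20, the ceiling is binding.
At P = 13: Qd = 134 - 5·13 = 69 and Qs = 3·13 - 26 = 13.
Only 13 units reach the market. On the demand curve, the marginal buyer's willingness to pay at Q = 13 is (134 - 13)/5 = 24.2.

24.2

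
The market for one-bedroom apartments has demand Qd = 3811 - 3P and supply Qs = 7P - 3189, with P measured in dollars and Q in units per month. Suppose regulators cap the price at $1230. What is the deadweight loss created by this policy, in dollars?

0

Setting quantity demanded equal to quantity supplied, 3811 - 3P = 7P - 3189, gives P* = 700 and Q* = 1711.
The ceiling of 1230 is above the equilibrium price 700, so it is not binding; the market clears at P* = 700, Q* = 1711.
Since the control does not bind, no trades are prevented and deadweight loss is zero.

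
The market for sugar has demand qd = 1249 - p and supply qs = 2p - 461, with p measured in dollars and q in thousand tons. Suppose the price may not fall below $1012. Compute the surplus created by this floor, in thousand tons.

Setting quantity demanded equal to quantity supplied, 1249 - p = 2p - 461, gives p* = 570 and q* = 679.
Because the floor (1012) lies above the market-clearing price, it is binding.
At p = 1012: qd = 1249 - 1012 = 237 and qs = 2·1012 - 461 = 1563.
Surplus = qs - qd = 1563 - 237 = 1326.

1326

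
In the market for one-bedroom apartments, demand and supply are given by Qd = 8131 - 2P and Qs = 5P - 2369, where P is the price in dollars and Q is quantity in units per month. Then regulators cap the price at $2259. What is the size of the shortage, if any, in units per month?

In a free market, 8131 - 2P = 5P - 2369 gives the equilibrium P* = 1500, Q* = 5131.
Since 2259 is above P* = 1500, the ceiling does not bind and the free-market outcome prevails.
Since the control does not bind, there is no shortage.

0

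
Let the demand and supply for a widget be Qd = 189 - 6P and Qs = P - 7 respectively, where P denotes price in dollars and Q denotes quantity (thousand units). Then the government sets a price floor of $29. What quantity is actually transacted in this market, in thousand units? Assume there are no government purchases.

Setting quantity demanded equal to quantity supplied, 189 - 6P = P - 7, gives P* = 28 and Q* = 21.
Because the floor (29) lies above the market-clearing price, it is binding.
At P = 29: Qd = 189 - 6·29 = 15 and Qs = 29 - 7 = 22.
The quantity actually transacted is the short side, demand: 15.

15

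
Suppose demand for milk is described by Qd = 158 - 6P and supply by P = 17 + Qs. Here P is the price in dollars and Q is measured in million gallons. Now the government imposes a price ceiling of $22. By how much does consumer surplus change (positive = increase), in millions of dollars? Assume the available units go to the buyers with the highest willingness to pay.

14.25

Rearranging supply gives Qs = P - 17. Without the control the market clears where 158 - 6P = P - 17, i.e. P* = 25 and Q* = 8.
The ceiling of 22 is below the equilibrium price 25, so it binds.
At P = 22: Qd = 158 - 6·22 = 26 and Qs = 22 - 17 = 5.
Consumer surplus without the control is ½ · (79/3 - 25) · 8 = 16/3.
With the ceiling, 5 units are sold at 22 (assume they go to the highest-value buyers). The demand price at Q = 5 is 25.5, so CS = ½ · [(79/3 - 22) + (25.5 - 22)] · 5 = 235/12.
Change in consumer surplus = 235/12 - 16/3 = 14.25.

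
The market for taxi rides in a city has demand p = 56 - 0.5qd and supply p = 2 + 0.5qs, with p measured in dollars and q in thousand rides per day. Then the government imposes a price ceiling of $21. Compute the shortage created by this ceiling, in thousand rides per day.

32

Rearranging demand gives qd = 112 - 2p; rearranging supply gives qs = 2p - 4. Equilibrium: 112 - 2p = 2p - 4, so 116 = 4p and p* = 29, q* = 54.
Since 21 < 29, the ceiling is binding.
At p = 21: qd = 112 - 2·21 = 70 and qs = 2·21 - 4 = 38.
Shortage = qd - qs = 70 - 38 = 32.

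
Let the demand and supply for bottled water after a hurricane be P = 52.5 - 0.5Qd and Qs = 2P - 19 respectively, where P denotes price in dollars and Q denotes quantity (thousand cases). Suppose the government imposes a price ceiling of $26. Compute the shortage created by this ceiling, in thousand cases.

Rearranging demand gives Qd = 105 - 2P. Equilibrium: 105 - 2P = 2P - 19, so 124 = 4P and P* = 31, Q* = 43.
Since 26 < 31, the ceiling is binding.
At P = 26: Qd = 105 - 2·26 = 53 and Qs = 2·26 - 19 = 33.
Shortage = Qd - Qs = 53 - 33 = 20.

20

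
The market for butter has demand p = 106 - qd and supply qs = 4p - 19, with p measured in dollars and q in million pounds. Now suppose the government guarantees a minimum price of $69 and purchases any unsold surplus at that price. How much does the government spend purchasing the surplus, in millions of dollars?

15180

Rearranging demand gives qd = 106 - p. Setting quantity demanded equal to quantity supplied, 106 - p = 4p - 19, gives p* = 25 and q* = 81.
Because the floor (69) lies above the market-clearing price, it is binding.
At p = 69: qd = 106 - 69 = 37 and qs = 4·69 - 19 = 257.
Surplus = qs - qd = 220.
Government expenditure = surplus × support price = 220 × 69 = 15180.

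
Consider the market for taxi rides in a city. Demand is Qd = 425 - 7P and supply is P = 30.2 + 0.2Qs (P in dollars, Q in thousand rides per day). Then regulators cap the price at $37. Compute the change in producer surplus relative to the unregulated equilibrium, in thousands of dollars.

-676.5

Rearranging supply gives Qs = 5P - 151. In a free market, 425 - 7P = 5P - 151 gives the equilibrium P* = 48, Q* = 89.
Since 37 < 48, the ceiling is binding.
At P = 37: Qd = 425 - 7·37 = 166 and Qs = 5·37 - 151 = 34.
Producer surplus without the control is ½ · (48 - 30.2) · 89 = 792.1.
With the ceiling, producers sell 34 units at 37, so PS = ½ · (37 - 30.2) · 34 = 115.6.
Change in producer surplus = 115.6 - 792.1 = -676.5.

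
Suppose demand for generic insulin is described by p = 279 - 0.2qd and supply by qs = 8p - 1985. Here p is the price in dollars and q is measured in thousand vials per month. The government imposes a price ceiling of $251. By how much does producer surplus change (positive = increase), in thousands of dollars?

Rearranging demand gives qd = 1395 - 5p. In a free market, 1395 - 5p = 8p - 1985 gives the equilibrium p* = 260, q* = 95.
The ceiling of 251 is below the equilibrium price 260, so it binds.
At p = 251: qd = 1395 - 5·251 = 140 and qs = 8·251 - 1985 = 23.
Producer surplus without the control is ½ · (260 - 248.125) · 95 = 564.0625.
With the ceiling, producers sell 23 units at 251, so PS = ½ · (251 - 248.125) · 23 = 33.0625.
Change in producer surplus = 33.0625 - 564.0625 = -531.

-531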